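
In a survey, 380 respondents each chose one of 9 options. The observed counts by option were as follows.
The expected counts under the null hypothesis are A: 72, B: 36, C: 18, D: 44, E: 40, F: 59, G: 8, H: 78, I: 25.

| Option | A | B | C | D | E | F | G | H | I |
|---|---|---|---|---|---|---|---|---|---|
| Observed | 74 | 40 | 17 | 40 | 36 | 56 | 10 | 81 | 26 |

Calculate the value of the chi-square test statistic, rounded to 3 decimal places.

2.127

cat         O        E   (O−E)²/E
A          74       72     0.0556
B          40       36     0.4444
C          17       18     0.0556
D          40       44     0.3636
E          36       40     0.4000
F          56       59     0.1525
G          10        8     0.5000
H          81       78     0.1154
I          26       25     0.0400
Sum = 2.127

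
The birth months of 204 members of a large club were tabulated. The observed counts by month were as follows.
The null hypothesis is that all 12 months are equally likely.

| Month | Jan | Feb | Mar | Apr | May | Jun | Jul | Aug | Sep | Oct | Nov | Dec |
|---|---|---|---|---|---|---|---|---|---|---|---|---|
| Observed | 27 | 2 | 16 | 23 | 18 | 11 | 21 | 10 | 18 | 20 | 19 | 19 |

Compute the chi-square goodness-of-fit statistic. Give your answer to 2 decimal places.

28.35

Expected count for each of the 12 categories: 204/12 = 17.
cat         O        E   (O−E)²/E
Jan        27       17      5.882
Feb         2       17     13.235
Mar        16       17      0.059
Apr        23       17      2.118
May        18       17      0.059
Jun        11       17      2.118
Jul        21       17      0.941
Aug        10       17      2.882
Sep        18       17      0.059
Oct        20       17      0.529
Nov        19       17      0.235
Dec        19       17      0.235
Sum = 28.35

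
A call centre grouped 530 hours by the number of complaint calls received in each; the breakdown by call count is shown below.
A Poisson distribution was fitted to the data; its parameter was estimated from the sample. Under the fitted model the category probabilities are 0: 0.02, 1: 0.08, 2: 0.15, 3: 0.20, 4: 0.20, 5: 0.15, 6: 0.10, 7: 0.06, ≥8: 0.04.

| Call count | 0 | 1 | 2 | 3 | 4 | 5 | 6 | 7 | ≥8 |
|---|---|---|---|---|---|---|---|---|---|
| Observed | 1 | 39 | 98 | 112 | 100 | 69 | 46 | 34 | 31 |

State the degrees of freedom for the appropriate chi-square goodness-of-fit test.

7

There are k = 9 categories and 1 parameter estimated from the data, so df = 9 − 1 − 1 = 7.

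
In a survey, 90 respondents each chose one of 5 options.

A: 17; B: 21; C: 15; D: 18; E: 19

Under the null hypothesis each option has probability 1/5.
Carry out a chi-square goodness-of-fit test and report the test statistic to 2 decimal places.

Expected count for each of the 5 categories: 90/5 = 18.
A: (17 − 18)²/18 = 1/18 = 0.056
B: (21 − 18)²/18 = 9/18 = 0.500
C: (15 − 18)²/18 = 9/18 = 0.500
D: (18 − 18)²/18 = 0/18 = 0.000
E: (19 − 18)²/18 = 1/18 = 0.056
Sum = 1.11

1.11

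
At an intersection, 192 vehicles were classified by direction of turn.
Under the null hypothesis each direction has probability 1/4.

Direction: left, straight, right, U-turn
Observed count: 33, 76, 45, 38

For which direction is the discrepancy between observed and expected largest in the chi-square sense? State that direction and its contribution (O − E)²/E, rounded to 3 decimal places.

straight, 16.333

Under H₀ each category has probability 1/4, so each expected count is 192/4 = 48.
cat           O        E   (O−E)²/E
left         33       48     4.6875
straight     76       48    16.3333
right        45       48     0.1875
U-turn       38       48     2.0833
The largest term is for straight: 16.333.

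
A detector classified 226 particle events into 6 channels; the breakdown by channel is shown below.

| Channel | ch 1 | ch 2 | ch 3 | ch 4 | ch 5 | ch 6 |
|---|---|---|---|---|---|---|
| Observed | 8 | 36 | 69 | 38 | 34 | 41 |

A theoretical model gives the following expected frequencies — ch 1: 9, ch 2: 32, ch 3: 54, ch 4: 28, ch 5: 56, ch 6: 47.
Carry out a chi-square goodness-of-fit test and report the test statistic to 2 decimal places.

ch 1: (8 − 9)²/9 = 1/9 = 0.111
ch 2: (36 − 32)²/32 = 16/32 = 0.500
ch 3: (69 − 54)²/54 = 225/54 = 4.167
ch 4: (38 − 28)²/28 = 100/28 = 3.571
ch 5: (34 − 56)²/56 = 484/56 = 8.643
ch 6: (41 − 47)²/47 = 36/47 = 0.766
Sum = 17.76

17.76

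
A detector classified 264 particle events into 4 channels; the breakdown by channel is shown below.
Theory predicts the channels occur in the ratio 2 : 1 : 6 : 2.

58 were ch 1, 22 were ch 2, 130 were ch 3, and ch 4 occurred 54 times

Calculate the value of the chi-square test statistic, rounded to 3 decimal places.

4.361

Ratio total = 11. Expected counts: 264×2/11 = 48, 264×1/11 = 24, 264×6/11 = 144, 264×2/11 = 48.
cat         O        E   (O−E)²/E
ch 1       58       48     2.0833
ch 2       22       24     0.1667
ch 3      130      144     1.3611
ch 4       54       48     0.7500
Sum = 4.361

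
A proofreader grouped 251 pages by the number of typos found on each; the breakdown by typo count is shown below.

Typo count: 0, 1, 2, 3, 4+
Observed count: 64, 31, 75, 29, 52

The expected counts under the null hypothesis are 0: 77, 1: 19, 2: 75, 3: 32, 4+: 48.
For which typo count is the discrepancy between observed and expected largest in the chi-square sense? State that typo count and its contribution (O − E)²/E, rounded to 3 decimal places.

1, 7.579

0: (64 − 77)²/77 = 169/77 = 2.1948
1: (31 − 19)²/19 = 144/19 = 7.5789
2: (75 − 75)²/75 = 0/75 = 0.0000
3: (29 − 32)²/32 = 9/32 = 0.2813
4+: (52 − 48)²/48 = 16/48 = 0.3333
The largest term is for 1: 7.579.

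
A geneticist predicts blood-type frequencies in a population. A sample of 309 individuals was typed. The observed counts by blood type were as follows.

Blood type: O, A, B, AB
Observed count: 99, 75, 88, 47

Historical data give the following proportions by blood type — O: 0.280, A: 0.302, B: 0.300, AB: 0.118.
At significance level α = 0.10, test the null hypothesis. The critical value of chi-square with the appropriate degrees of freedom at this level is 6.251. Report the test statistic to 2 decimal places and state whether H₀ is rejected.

Expected counts E_i = n·p_i: 309×0.280 = 86.52, 309×0.302 = 93.318, 309×0.300 = 92.7, 309×0.118 = 36.462.
χ² = (99−86.52)²/86.52 + (75−93.318)²/93.318 + (88−92.7)²/92.7 + (47−36.462)²/36.462
   = 1.800 + 3.596 + 0.238 + 3.046
Sum = 8.68
df = 3. Since 8.68 > 6.251, we reject H₀.

8.68; reject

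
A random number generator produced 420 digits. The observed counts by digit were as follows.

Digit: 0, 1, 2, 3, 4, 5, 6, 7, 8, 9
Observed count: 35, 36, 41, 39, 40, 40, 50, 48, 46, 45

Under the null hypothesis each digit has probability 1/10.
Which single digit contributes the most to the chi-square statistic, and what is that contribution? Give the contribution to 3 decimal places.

Expected count for each of the 10 categories: 420/10 = 42.
χ² = (35−42)²/42 + (36−42)²/42 + (41−42)²/42 + (39−42)²/42 + (40−42)²/42 + (40−42)²/42 + (50−42)²/42 + (48−42)²/42 + (46−42)²/42 + (45−42)²/42
   = 1.1667 + 0.8571 + 0.0238 + 0.2143 + 0.0952 + 0.0952 + 1.5238 + 0.8571 + 0.3810 + 0.2143
The largest term is for 6: 1.524.

6, 1.524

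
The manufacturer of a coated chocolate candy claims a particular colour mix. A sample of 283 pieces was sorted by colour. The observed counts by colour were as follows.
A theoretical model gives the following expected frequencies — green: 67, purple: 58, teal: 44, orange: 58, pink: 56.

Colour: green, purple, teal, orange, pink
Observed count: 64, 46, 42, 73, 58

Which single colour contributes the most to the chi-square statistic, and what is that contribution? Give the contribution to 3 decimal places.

orange, 3.879

χ² = (64−67)²/67 + (46−58)²/58 + (42−44)²/44 + (73−58)²/58 + (58−56)²/56
   = 0.1343 + 2.4828 + 0.0909 + 3.8793 + 0.0714
The largest term is for orange: 3.879.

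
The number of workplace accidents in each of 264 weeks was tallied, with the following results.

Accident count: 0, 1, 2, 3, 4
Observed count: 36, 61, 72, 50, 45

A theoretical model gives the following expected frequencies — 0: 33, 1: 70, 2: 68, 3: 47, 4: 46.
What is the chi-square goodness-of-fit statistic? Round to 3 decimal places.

1.878

χ² = (36−33)²/33 + (61−70)²/70 + (72−68)²/68 + (50−47)²/47 + (45−46)²/46
   = 0.2727 + 1.1571 + 0.2353 + 0.1915 + 0.0217
Sum = 1.878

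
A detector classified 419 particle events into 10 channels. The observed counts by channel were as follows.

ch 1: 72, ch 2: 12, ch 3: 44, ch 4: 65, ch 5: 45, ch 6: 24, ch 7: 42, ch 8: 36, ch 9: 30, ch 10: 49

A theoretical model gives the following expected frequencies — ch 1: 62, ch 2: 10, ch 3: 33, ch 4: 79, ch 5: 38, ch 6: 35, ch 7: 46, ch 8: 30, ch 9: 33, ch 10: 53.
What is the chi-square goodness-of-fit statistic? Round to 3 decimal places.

cat         O        E   (O−E)²/E
ch 1       72       62     1.6129
ch 2       12       10     0.4000
ch 3       44       33     3.6667
ch 4       65       79     2.4810
ch 5       45       38     1.2895
ch 6       24       35     3.4571
ch 7       42       46     0.3478
ch 8       36       30     1.2000
ch 9       30       33     0.2727
ch 10      49       53     0.3019
Sum = 15.030

15.030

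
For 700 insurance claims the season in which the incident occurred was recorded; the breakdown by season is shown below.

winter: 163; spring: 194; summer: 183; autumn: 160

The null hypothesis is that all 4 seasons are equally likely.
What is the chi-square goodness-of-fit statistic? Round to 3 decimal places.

4.537

Under H₀ each category has probability 1/4, so each expected count is 700/4 = 175.
χ² = (163−175)²/175 + (194−175)²/175 + (183−175)²/175 + (160−175)²/175
   = 0.8229 + 2.0629 + 0.3657 + 1.2857
Sum = 4.537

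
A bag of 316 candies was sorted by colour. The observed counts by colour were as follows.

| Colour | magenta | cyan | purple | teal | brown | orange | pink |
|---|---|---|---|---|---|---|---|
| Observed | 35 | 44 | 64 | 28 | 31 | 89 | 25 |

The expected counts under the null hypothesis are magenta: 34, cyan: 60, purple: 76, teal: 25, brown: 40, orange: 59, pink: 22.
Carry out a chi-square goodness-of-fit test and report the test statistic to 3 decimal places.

24.239

magenta: (35 − 34)²/34 = 1/34 = 0.0294
cyan: (44 − 60)²/60 = 256/60 = 4.2667
purple: (64 − 76)²/76 = 144/76 = 1.8947
teal: (28 − 25)²/25 = 9/25 = 0.3600
brown: (31 − 40)²/40 = 81/40 = 2.0250
orange: (89 − 59)²/59 = 900/59 = 15.2542
pink: (25 − 22)²/22 = 9/22 = 0.4091
Sum = 24.239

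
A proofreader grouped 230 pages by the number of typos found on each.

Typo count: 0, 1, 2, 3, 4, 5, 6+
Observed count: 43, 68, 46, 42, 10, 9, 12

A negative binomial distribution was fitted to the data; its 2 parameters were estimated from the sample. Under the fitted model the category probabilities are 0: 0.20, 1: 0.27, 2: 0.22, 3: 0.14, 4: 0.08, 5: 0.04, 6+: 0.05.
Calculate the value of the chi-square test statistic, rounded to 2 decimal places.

Expected counts E_i = n·p_i: 230×0.20 = 46, 230×0.27 = 62.1, 230×0.22 = 50.6, 230×0.14 = 32.2, 230×0.08 = 18.4, 230×0.04 = 9.2, 230×0.05 = 11.5.
cat         O        E   (O−E)²/E
0          43       46      0.196
1          68     62.1      0.561
2          46     50.6      0.418
3          42     32.2      2.983
4          10     18.4      3.835
5           9      9.2      0.004
6+         12     11.5      0.022
Sum = 8.02

8.02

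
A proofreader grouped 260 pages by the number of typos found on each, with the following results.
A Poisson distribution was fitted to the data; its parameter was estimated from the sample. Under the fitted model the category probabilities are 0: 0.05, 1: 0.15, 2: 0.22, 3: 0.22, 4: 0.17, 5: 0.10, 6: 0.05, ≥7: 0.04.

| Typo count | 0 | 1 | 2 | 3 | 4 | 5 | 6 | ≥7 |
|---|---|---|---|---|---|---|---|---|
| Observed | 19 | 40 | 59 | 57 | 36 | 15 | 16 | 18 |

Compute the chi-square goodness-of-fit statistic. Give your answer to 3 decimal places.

Expected counts E_i = n·p_i: 260×0.05 = 13, 260×0.15 = 39, 260×0.22 = 57.2, 260×0.22 = 57.2, 260×0.17 = 44.2, 260×0.10 = 26, 260×0.05 = 13, 260×0.04 = 10.4.
cat         O        E   (O−E)²/E
0          19       13     2.7692
1          40       39     0.0256
2          59     57.2     0.0566
3          57     57.2     0.0007
4          36     44.2     1.5213
5          15       26     4.6538
6          16       13     0.6923
≥7         18     10.4     5.5538
Sum = 15.273

15.273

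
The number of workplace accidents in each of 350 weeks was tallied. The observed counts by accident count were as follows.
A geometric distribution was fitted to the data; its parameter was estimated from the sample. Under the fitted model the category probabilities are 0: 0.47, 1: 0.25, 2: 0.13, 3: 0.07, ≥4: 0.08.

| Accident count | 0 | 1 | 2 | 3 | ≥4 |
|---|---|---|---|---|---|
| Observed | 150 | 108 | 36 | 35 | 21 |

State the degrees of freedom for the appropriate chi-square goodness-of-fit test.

There are k = 5 categories and 1 parameter estimated from the data, so df = 5 − 1 − 1 = 3.

3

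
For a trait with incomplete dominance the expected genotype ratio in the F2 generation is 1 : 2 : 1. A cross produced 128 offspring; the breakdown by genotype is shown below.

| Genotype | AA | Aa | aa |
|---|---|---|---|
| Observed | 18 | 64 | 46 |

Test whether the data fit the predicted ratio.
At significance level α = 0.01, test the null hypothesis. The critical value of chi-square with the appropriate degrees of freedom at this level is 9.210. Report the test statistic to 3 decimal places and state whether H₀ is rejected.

Ratio total = 4. Expected counts: 128×1/4 = 32, 128×2/4 = 64, 128×1/4 = 32.
AA: (18 − 32)²/32 = 196/32 = 6.1250
Aa: (64 − 64)²/64 = 0/64 = 0.0000
aa: (46 − 32)²/32 = 196/32 = 6.1250
Sum = 12.250
df = 2. Since 12.250 > 9.210, we reject H₀.

12.250; reject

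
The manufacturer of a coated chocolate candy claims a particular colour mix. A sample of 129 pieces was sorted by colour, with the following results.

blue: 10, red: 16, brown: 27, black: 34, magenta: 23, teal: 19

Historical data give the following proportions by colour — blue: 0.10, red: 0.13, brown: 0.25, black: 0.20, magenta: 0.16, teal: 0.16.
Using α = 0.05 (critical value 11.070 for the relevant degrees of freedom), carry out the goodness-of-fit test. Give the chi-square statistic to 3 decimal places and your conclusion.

Expected counts E_i = n·p_i: 129×0.10 = 12.9, 129×0.13 = 16.77, 129×0.25 = 32.25, 129×0.20 = 25.8, 129×0.16 = 20.64, 129×0.16 = 20.64.
blue: (10 − 12.9)²/12.9 = 8.41/12.9 = 0.6519
red: (16 − 16.77)²/16.77 = 0.5929/16.77 = 0.0354
brown: (27 − 32.25)²/32.25 = 27.5625/32.25 = 0.8547
black: (34 − 25.8)²/25.8 = 67.24/25.8 = 2.6062
magenta: (23 − 20.64)²/20.64 = 5.5696/20.64 = 0.2698
teal: (19 − 20.64)²/20.64 = 2.6896/20.64 = 0.1303
Sum = 4.548
df = 5. Since 4.548 < 11.070, we do not reject H₀.

4.548; do not reject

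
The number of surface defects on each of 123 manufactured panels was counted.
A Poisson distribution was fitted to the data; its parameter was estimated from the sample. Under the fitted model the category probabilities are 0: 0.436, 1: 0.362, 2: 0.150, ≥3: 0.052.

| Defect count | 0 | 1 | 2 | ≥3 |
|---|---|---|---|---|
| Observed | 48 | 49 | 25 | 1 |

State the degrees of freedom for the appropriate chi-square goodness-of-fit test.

2

There are k = 4 categories and 1 parameter estimated from the data, so df = 4 − 1 − 1 = 2.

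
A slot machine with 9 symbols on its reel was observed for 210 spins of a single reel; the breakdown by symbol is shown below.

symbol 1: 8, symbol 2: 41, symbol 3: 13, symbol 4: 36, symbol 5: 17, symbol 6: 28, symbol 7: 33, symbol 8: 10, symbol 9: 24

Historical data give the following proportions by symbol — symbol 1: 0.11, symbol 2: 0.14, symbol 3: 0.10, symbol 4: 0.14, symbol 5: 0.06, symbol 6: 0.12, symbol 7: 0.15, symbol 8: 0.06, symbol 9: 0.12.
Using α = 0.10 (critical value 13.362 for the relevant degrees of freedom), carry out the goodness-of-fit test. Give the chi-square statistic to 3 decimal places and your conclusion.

21.489; reject

Expected counts E_i = n·p_i: 210×0.11 = 23.1, 210×0.14 = 29.4, 210×0.10 = 21, 210×0.14 = 29.4, 210×0.06 = 12.6, 210×0.12 = 25.2, 210×0.15 = 31.5, 210×0.06 = 12.6, 210×0.12 = 25.2.
cat           O        E   (O−E)²/E
symbol 1      8     23.1     9.8706
symbol 2     41     29.4     4.5769
symbol 3     13       21     3.0476
symbol 4     36     29.4     1.4816
symbol 5     17     12.6     1.5365
symbol 6     28     25.2     0.3111
symbol 7     33     31.5     0.0714
symbol 8     10     12.6     0.5365
symbol 9     24     25.2     0.0571
Sum = 21.489
df = 8. Since 21.489 > 13.362, we reject H₀.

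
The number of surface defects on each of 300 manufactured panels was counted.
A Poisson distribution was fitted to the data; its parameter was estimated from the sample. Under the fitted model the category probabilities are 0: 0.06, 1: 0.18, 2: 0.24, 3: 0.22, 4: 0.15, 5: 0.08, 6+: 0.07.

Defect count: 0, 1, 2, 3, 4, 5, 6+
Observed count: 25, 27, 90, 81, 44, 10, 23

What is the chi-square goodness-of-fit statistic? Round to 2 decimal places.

32.51

Expected counts E_i = n·p_i: 300×0.06 = 18, 300×0.18 = 54, 300×0.24 = 72, 300×0.22 = 66, 300×0.15 = 45, 300×0.08 = 24, 300×0.07 = 21.
0: (25 − 18)²/18 = 49/18 = 2.722
1: (27 − 54)²/54 = 729/54 = 13.500
2: (90 − 72)²/72 = 324/72 = 4.500
3: (81 − 66)²/66 = 225/66 = 3.409
4: (44 − 45)²/45 = 1/45 = 0.022
5: (10 − 24)²/24 = 196/24 = 8.167
6+: (23 − 21)²/21 = 4/21 = 0.190
Sum = 32.51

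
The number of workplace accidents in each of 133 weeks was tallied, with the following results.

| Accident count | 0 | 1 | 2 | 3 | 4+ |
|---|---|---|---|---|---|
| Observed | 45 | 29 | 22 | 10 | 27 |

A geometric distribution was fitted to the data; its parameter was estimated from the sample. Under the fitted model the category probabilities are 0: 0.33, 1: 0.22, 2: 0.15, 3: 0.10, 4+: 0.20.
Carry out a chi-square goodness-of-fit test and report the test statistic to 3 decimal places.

Expected counts E_i = n·p_i: 133×0.33 = 43.89, 133×0.22 = 29.26, 133×0.15 = 19.95, 133×0.10 = 13.3, 133×0.20 = 26.6.
0: (45 − 43.89)²/43.89 = 1.2321/43.89 = 0.0281
1: (29 − 29.26)²/29.26 = 0.0676/29.26 = 0.0023
2: (22 − 19.95)²/19.95 = 4.2025/19.95 = 0.2107
3: (10 − 13.3)²/13.3 = 10.89/13.3 = 0.8188
4+: (27 − 26.6)²/26.6 = 0.16/26.6 = 0.0060
Sum = 1.066

1.066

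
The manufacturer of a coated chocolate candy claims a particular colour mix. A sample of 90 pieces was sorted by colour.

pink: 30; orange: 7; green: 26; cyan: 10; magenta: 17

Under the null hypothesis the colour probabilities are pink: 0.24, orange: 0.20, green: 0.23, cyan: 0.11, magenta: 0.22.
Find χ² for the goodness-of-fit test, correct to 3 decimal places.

Expected counts E_i = n·p_i: 90×0.24 = 21.6, 90×0.20 = 18, 90×0.23 = 20.7, 90×0.11 = 9.9, 90×0.22 = 19.8.
pink: (30 − 21.6)²/21.6 = 70.56/21.6 = 3.2667
orange: (7 − 18)²/18 = 121/18 = 6.7222
green: (26 − 20.7)²/20.7 = 28.09/20.7 = 1.3570
cyan: (10 − 9.9)²/9.9 = 0.01/9.9 = 0.0010
magenta: (17 − 19.8)²/19.8 = 7.84/19.8 = 0.3960
Sum = 11.743

11.743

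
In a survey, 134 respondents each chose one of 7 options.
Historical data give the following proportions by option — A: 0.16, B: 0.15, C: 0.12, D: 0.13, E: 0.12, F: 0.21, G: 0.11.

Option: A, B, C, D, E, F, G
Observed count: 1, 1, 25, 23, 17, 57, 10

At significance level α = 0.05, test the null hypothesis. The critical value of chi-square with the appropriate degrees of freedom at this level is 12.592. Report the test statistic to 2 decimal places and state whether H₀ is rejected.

Expected counts E_i = n·p_i: 134×0.16 = 21.44, 134×0.15 = 20.1, 134×0.12 = 16.08, 134×0.13 = 17.42, 134×0.12 = 16.08, 134×0.21 = 28.14, 134×0.11 = 14.74.
cat         O        E   (O−E)²/E
A           1    21.44     19.487
B           1     20.1     18.150
C          25    16.08      4.948
D          23    17.42      1.787
E          17    16.08      0.053
F          57    28.14     29.598
G          10    14.74      1.524
Sum = 75.55
df = 6. Since 75.55 > 12.592, we reject H₀.

75.55; reject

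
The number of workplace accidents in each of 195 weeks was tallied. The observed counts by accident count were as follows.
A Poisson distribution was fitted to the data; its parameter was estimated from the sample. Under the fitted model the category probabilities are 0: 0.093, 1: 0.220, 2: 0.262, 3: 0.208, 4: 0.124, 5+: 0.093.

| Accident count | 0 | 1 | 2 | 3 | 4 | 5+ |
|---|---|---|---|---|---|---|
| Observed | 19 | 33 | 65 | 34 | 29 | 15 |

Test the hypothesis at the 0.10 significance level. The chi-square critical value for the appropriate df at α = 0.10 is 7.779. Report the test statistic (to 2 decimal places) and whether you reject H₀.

Expected counts E_i = n·p_i: 195×0.093 = 18.135, 195×0.220 = 42.9, 195×0.262 = 51.09, 195×0.208 = 40.56, 195×0.124 = 24.18, 195×0.093 = 18.135.
0: (19 − 18.135)²/18.135 = 0.748225/18.135 = 0.041
1: (33 − 42.9)²/42.9 = 98.01/42.9 = 2.285
2: (65 − 51.09)²/51.09 = 193.4881/51.09 = 3.787
3: (34 − 40.56)²/40.56 = 43.0336/40.56 = 1.061
4: (29 − 24.18)²/24.18 = 23.2324/24.18 = 0.961
5+: (15 − 18.135)²/18.135 = 9.828225/18.135 = 0.542
Sum = 8.68
df = 4. Since 8.68 > 7.779, we reject H₀.

8.68; reject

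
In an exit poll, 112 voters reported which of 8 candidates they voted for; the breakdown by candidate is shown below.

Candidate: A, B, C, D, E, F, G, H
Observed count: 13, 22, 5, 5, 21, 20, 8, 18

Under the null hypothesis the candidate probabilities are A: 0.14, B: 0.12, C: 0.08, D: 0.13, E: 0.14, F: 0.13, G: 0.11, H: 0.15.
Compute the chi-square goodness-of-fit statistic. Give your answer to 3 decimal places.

19.375

Expected counts E_i = n·p_i: 112×0.14 = 15.68, 112×0.12 = 13.44, 112×0.08 = 8.96, 112×0.13 = 14.56, 112×0.14 = 15.68, 112×0.13 = 14.56, 112×0.11 = 12.32, 112×0.15 = 16.8.
A: (13 − 15.68)²/15.68 = 7.1824/15.68 = 0.4581
B: (22 − 13.44)²/13.44 = 73.2736/13.44 = 5.4519
C: (5 − 8.96)²/8.96 = 15.6816/8.96 = 1.7502
D: (5 − 14.56)²/14.56 = 91.3936/14.56 = 6.2770
E: (21 − 15.68)²/15.68 = 28.3024/15.68 = 1.8050
F: (20 − 14.56)²/14.56 = 29.5936/14.56 = 2.0325
G: (8 − 12.32)²/12.32 = 18.6624/12.32 = 1.5148
H: (18 − 16.8)²/16.8 = 1.44/16.8 = 0.0857
Sum = 19.375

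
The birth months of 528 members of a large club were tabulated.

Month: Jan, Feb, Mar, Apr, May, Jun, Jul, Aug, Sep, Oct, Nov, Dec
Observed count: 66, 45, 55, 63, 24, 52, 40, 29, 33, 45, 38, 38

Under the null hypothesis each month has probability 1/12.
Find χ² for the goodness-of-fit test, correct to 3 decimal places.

Expected count for each of the 12 categories: 528/12 = 44.
Jan: (66 − 44)²/44 = 484/44 = 11.0000
Feb: (45 − 44)²/44 = 1/44 = 0.0227
Mar: (55 − 44)²/44 = 121/44 = 2.7500
Apr: (63 − 44)²/44 = 361/44 = 8.2045
May: (24 − 44)²/44 = 400/44 = 9.0909
Jun: (52 − 44)²/44 = 64/44 = 1.4545
Jul: (40 − 44)²/44 = 16/44 = 0.3636
Aug: (29 − 44)²/44 = 225/44 = 5.1136
Sep: (33 − 44)²/44 = 121/44 = 2.7500
Oct: (45 − 44)²/44 = 1/44 = 0.0227
Nov: (38 − 44)²/44 = 36/44 = 0.8182
Dec: (38 − 44)²/44 = 36/44 = 0.8182
Sum = 42.409

42.409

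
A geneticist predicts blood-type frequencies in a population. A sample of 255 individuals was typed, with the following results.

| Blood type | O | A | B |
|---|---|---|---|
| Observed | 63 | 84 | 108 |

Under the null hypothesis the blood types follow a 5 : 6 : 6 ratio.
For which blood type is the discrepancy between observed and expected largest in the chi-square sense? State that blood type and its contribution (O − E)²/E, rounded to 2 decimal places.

Ratio total = 17. Expected counts: 255×5/17 = 75, 255×6/17 = 90, 255×6/17 = 90.
χ² = (63−75)²/75 + (84−90)²/90 + (108−90)²/90
   = 1.920 + 0.400 + 3.600
The largest term is for B: 3.60.

B, 3.60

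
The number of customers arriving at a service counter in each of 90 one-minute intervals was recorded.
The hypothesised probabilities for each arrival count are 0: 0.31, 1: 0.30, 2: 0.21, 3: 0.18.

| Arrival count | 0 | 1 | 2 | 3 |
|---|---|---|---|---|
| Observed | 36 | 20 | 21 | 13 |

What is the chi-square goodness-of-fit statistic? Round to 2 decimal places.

Expected counts E_i = n·p_i: 90×0.31 = 27.9, 90×0.30 = 27, 90×0.21 = 18.9, 90×0.18 = 16.2.
cat         O        E   (O−E)²/E
0          36     27.9      2.352
1          20       27      1.815
2          21     18.9      0.233
3          13     16.2      0.632
Sum = 5.03

5.03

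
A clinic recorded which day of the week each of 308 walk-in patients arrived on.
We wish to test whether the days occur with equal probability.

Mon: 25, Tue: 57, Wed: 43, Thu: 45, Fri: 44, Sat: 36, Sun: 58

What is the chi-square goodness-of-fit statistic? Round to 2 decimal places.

18.00

Expected count for each of the 7 categories: 308/7 = 44.
Mon: (25 − 44)²/44 = 361/44 = 8.205
Tue: (57 − 44)²/44 = 169/44 = 3.841
Wed: (43 − 44)²/44 = 1/44 = 0.023
Thu: (45 − 44)²/44 = 1/44 = 0.023
Fri: (44 − 44)²/44 = 0/44 = 0.000
Sat: (36 − 44)²/44 = 64/44 = 1.455
Sun: (58 − 44)²/44 = 196/44 = 4.455
Sum = 18.00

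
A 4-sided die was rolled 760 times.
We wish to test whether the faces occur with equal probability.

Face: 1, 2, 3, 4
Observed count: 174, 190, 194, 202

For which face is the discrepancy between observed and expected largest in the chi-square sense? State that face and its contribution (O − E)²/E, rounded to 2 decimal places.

1, 1.35

Under H₀ each category has probability 1/4, so each expected count is 760/4 = 190.
cat         O        E   (O−E)²/E
1         174      190      1.347
2         190      190      0.000
3         194      190      0.084
4         202      190      0.758
The largest term is for 1: 1.35.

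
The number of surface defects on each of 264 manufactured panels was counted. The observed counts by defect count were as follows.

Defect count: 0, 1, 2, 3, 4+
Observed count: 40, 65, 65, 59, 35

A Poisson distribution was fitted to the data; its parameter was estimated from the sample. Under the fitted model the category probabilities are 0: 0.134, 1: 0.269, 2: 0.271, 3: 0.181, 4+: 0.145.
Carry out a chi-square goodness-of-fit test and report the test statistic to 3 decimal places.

4.626

Expected counts E_i = n·p_i: 264×0.134 = 35.376, 264×0.269 = 71.016, 264×0.271 = 71.544, 264×0.181 = 47.784, 264×0.145 = 38.28.
χ² = (40−35.376)²/35.376 + (65−71.016)²/71.016 + (65−71.544)²/71.544 + (59−47.784)²/47.784 + (35−38.28)²/38.28
   = 0.6044 + 0.5096 + 0.5986 + 2.6327 + 0.2810
Sum = 4.626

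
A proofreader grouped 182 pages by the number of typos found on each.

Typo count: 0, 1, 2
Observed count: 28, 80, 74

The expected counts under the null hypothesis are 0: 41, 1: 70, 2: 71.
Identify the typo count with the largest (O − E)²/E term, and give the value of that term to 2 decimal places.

0, 4.12

cat         O        E   (O−E)²/E
0          28       41      4.122
1          80       70      1.429
2          74       71      0.127
The largest term is for 0: 4.12.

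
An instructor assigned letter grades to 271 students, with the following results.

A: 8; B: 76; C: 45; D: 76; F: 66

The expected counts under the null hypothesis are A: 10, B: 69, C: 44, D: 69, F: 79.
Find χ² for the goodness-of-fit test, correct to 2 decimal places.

3.98

χ² = (8−10)²/10 + (76−69)²/69 + (45−44)²/44 + (76−69)²/69 + (66−79)²/79
   = 0.400 + 0.710 + 0.023 + 0.710 + 2.139
Sum = 3.98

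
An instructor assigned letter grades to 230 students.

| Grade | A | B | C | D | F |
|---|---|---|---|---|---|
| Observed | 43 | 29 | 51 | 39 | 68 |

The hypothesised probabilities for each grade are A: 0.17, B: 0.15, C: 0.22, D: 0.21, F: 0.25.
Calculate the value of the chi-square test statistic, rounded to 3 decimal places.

Expected counts E_i = n·p_i: 230×0.17 = 39.1, 230×0.15 = 34.5, 230×0.22 = 50.6, 230×0.21 = 48.3, 230×0.25 = 57.5.
cat         O        E   (O−E)²/E
A          43     39.1     0.3890
B          29     34.5     0.8768
C          51     50.6     0.0032
D          39     48.3     1.7907
F          68     57.5     1.9174
Sum = 4.977

4.977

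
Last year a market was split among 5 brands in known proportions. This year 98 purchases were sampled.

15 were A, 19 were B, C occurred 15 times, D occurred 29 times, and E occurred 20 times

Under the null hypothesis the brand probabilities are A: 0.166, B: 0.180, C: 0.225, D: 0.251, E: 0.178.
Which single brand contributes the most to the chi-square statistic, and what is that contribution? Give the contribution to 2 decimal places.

C, 2.25

Expected counts E_i = n·p_i: 98×0.166 = 16.268, 98×0.180 = 17.64, 98×0.225 = 22.05, 98×0.251 = 24.598, 98×0.178 = 17.444.
χ² = (15−16.268)²/16.268 + (19−17.64)²/17.64 + (15−22.05)²/22.05 + (29−24.598)²/24.598 + (20−17.444)²/17.444
   = 0.099 + 0.105 + 2.254 + 0.788 + 0.375
The largest term is for C: 2.25.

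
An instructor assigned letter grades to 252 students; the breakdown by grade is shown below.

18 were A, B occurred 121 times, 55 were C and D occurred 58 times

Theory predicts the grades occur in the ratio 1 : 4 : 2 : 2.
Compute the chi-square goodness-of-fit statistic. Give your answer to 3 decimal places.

Ratio total = 9. Expected counts: 252×1/9 = 28, 252×4/9 = 112, 252×2/9 = 56, 252×2/9 = 56.
cat         O        E   (O−E)²/E
A          18       28     3.5714
B         121      112     0.7232
C          55       56     0.0179
D          58       56     0.0714
Sum = 4.384

4.384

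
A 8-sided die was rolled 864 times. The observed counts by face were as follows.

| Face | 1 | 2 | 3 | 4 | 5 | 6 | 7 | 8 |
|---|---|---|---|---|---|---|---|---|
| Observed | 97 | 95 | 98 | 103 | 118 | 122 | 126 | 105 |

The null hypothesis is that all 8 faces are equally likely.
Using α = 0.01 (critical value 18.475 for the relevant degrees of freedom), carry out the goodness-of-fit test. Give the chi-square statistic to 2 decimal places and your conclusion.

9.67; do not reject

Expected count for each of the 8 categories: 864/8 = 108.
χ² = (97−108)²/108 + (95−108)²/108 + (98−108)²/108 + (103−108)²/108 + (118−108)²/108 + (122−108)²/108 + (126−108)²/108 + (105−108)²/108
   = 1.120 + 1.565 + 0.926 + 0.231 + 0.926 + 1.815 + 3.000 + 0.083
Sum = 9.67
df = 7. Since 9.67 < 18.475, we do not reject H₀.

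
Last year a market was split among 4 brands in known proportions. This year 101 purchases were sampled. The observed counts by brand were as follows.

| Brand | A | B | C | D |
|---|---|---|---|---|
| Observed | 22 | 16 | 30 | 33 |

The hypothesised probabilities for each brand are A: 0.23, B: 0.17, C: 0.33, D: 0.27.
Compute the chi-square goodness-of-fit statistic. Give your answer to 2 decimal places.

1.68

Expected counts E_i = n·p_i: 101×0.23 = 23.23, 101×0.17 = 17.17, 101×0.33 = 33.33, 101×0.27 = 27.27.
cat         O        E   (O−E)²/E
A          22    23.23      0.065
B          16    17.17      0.080
C          30    33.33      0.333
D          33    27.27      1.204
Sum = 1.68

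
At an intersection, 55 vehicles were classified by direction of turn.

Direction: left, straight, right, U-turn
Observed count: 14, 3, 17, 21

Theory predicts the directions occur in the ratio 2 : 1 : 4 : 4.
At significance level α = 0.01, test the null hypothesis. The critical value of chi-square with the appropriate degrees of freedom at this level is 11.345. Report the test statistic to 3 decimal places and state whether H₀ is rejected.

Ratio total = 11. Expected counts: 55×2/11 = 10, 55×1/11 = 5, 55×4/11 = 20, 55×4/11 = 20.
left: (14 − 10)²/10 = 16/10 = 1.6000
straight: (3 − 5)²/5 = 4/5 = 0.8000
right: (17 − 20)²/20 = 9/20 = 0.4500
U-turn: (21 − 20)²/20 = 1/20 = 0.0500
Sum = 2.900
df = 3. Since 2.900 < 11.345, we do not reject H₀.

2.900; do not reject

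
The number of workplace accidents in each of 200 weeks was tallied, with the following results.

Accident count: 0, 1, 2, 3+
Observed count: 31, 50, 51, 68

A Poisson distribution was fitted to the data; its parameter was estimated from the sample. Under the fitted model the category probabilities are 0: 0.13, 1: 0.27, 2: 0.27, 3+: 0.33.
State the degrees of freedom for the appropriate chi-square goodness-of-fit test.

There are k = 4 categories and 1 parameter estimated from the data, so df = 4 − 1 − 1 = 2.

2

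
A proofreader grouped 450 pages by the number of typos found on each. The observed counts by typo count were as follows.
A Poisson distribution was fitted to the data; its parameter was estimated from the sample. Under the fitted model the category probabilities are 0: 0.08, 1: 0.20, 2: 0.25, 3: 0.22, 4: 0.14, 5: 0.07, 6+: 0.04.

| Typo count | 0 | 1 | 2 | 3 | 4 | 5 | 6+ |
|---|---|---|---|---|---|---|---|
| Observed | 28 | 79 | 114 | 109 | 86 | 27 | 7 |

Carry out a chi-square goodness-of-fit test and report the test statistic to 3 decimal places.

Expected counts E_i = n·p_i: 450×0.08 = 36, 450×0.20 = 90, 450×0.25 = 112.5, 450×0.22 = 99, 450×0.14 = 63, 450×0.07 = 31.5, 450×0.04 = 18.
0: (28 − 36)²/36 = 64/36 = 1.7778
1: (79 − 90)²/90 = 121/90 = 1.3444
2: (114 − 112.5)²/112.5 = 2.25/112.5 = 0.0200
3: (109 − 99)²/99 = 100/99 = 1.0101
4: (86 − 63)²/63 = 529/63 = 8.3968
5: (27 − 31.5)²/31.5 = 20.25/31.5 = 0.6429
6+: (7 − 18)²/18 = 121/18 = 6.7222
Sum = 19.914

19.914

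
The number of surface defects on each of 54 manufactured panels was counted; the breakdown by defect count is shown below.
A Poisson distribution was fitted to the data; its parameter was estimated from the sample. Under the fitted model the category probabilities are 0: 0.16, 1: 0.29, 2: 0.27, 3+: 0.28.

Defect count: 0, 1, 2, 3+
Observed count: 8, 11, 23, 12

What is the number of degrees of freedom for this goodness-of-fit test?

There are k = 4 categories and 1 parameter estimated from the data, so df = 4 − 1 − 1 = 2.

2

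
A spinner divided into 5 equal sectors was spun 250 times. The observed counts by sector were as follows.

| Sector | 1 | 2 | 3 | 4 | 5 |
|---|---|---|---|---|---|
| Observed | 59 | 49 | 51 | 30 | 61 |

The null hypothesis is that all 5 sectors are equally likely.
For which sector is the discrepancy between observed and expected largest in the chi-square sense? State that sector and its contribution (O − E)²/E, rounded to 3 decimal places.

4, 8.000

Under H₀ each category has probability 1/5, so each expected count is 250/5 = 50.
cat         O        E   (O−E)²/E
1          59       50     1.6200
2          49       50     0.0200
3          51       50     0.0200
4          30       50     8.0000
5          61       50     2.4200
The largest term is for 4: 8.000.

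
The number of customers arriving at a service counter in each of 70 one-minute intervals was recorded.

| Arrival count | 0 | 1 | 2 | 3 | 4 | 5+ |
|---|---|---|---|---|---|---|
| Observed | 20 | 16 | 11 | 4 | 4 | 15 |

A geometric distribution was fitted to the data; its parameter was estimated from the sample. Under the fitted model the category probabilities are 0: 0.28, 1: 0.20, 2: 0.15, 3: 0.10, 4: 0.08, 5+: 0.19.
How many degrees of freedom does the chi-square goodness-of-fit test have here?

There are k = 6 categories and 1 parameter estimated from the data, so df = 6 − 1 − 1 = 4.

4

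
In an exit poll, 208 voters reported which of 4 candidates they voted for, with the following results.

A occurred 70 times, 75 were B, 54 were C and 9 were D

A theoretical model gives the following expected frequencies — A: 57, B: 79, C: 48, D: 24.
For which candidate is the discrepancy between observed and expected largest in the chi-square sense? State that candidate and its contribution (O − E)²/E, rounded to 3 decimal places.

cat         O        E   (O−E)²/E
A          70       57     2.9649
B          75       79     0.2025
C          54       48     0.7500
D           9       24     9.3750
The largest term is for D: 9.375.

D, 9.375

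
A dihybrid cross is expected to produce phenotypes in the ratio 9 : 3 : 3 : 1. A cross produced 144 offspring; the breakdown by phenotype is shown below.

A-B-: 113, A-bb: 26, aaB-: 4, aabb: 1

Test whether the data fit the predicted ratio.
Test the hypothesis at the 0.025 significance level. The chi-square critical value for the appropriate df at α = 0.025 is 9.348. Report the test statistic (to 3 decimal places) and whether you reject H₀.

39.383; reject

Ratio total = 16. Expected counts: 144×9/16 = 81, 144×3/16 = 27, 144×3/16 = 27, 144×1/16 = 9.
χ² = (113−81)²/81 + (26−27)²/27 + (4−27)²/27 + (1−9)²/9
   = 12.6420 + 0.0370 + 19.5926 + 7.1111
Sum = 39.383
df = 3. Since 39.383 > 9.348, we reject H₀.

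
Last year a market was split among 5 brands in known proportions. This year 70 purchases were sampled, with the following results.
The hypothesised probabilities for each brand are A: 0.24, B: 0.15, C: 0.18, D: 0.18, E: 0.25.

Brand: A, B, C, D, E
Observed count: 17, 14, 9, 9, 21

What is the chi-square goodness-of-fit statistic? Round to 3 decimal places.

Expected counts E_i = n·p_i: 70×0.24 = 16.8, 70×0.15 = 10.5, 70×0.18 = 12.6, 70×0.18 = 12.6, 70×0.25 = 17.5.
A: (17 − 16.8)²/16.8 = 0.04/16.8 = 0.0024
B: (14 − 10.5)²/10.5 = 12.25/10.5 = 1.1667
C: (9 − 12.6)²/12.6 = 12.96/12.6 = 1.0286
D: (9 − 12.6)²/12.6 = 12.96/12.6 = 1.0286
E: (21 − 17.5)²/17.5 = 12.25/17.5 = 0.7000
Sum = 3.926

3.926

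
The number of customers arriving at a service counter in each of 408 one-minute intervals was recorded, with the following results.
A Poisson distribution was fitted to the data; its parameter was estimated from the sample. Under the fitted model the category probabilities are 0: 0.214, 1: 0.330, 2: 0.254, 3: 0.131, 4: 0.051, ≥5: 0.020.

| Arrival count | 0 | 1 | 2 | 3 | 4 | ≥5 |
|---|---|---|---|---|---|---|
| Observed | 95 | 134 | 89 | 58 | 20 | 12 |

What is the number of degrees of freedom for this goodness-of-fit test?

4

There are k = 6 categories and 1 parameter estimated from the data, so df = 6 − 1 − 1 = 4.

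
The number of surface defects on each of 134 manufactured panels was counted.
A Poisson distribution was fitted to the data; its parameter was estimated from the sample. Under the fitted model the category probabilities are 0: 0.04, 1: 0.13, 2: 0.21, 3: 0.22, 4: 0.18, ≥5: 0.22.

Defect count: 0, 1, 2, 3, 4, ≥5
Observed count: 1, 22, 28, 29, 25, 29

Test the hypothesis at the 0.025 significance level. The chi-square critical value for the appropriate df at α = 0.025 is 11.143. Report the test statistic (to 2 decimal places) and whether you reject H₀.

Expected counts E_i = n·p_i: 134×0.04 = 5.36, 134×0.13 = 17.42, 134×0.21 = 28.14, 134×0.22 = 29.48, 134×0.18 = 24.12, 134×0.22 = 29.48.
0: (1 − 5.36)²/5.36 = 19.0096/5.36 = 3.547
1: (22 − 17.42)²/17.42 = 20.9764/17.42 = 1.204
2: (28 − 28.14)²/28.14 = 0.0196/28.14 = 0.001
3: (29 − 29.48)²/29.48 = 0.2304/29.48 = 0.008
4: (25 − 24.12)²/24.12 = 0.7744/24.12 = 0.032
≥5: (29 − 29.48)²/29.48 = 0.2304/29.48 = 0.008
Sum = 4.80
df = 4. Since 4.80 < 11.143, we do not reject H₀.

4.80; do not reject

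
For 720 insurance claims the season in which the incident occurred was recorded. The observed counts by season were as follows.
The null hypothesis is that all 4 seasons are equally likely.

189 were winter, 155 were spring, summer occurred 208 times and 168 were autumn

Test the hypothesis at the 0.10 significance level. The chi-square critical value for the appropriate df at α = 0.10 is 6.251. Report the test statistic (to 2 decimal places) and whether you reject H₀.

Expected count for each of the 4 categories: 720/4 = 180.
winter: (189 − 180)²/180 = 81/180 = 0.450
spring: (155 − 180)²/180 = 625/180 = 3.472
summer: (208 − 180)²/180 = 784/180 = 4.356
autumn: (168 − 180)²/180 = 144/180 = 0.800
Sum = 9.08
df = 3. Since 9.08 > 6.251, we reject H₀.

9.08; reject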